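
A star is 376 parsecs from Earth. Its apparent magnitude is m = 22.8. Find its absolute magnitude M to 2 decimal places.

M ≈ 14.92

5 log₁₀(d/10 pc) = 5 log₁₀(376.0) − 5 = 7.876
M = m − 5 log₁₀(d/10) = 22.8 − 7.876 = 14.924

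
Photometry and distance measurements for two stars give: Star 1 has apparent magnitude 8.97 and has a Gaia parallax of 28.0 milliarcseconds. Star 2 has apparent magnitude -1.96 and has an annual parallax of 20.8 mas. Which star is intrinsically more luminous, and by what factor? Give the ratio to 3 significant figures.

Star 2 is more luminous, by a factor of 42700.

Star 1: p = 28.0 mas = 0.0280″ → d = 1/p = 35.71 pc
Star 1: M = m − 5 log₁₀ d + 5 = 8.97 − 5·1.5528 + 5 = 6.206
Star 2: p = 20.8 mas = 0.0208″ → d = 1/p = 48.08 pc
Star 2: M = m − 5 log₁₀ d + 5 = -1.96 − 5·1.6819 + 5 = -5.370
ΔM = M_1 − M_2 = 6.206 − (-5.370) = 11.575; smaller M is more luminous → Star 2.
L ratio = 10^(0.4 |ΔM|) = 10^4.630 = 42680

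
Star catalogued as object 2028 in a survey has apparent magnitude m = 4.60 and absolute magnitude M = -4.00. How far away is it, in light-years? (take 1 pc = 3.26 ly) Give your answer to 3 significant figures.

d ≈ 1710 ly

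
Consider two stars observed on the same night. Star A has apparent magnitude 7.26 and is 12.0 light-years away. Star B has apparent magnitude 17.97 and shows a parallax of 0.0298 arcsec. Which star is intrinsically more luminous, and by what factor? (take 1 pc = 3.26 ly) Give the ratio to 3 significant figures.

Star A: d = 12.0 ly / 3.26 = 3.681 pc
Star A: M = m − 5 log₁₀ d + 5 = 7.26 − 5·0.5660 + 5 = 9.430
Star B: d = 1/p = 1/0.0298″ = 33.56 pc
Star B: M = m − 5 log₁₀ d + 5 = 17.97 − 5·1.5258 + 5 = 15.341
ΔM = M_A − M_B = 9.430 − (15.341) = -5.911; smaller M is more luminous → Star A.
L ratio = 10^(0.4 |ΔM|) = 10^2.364 = 231.4

Star A is more luminous, by a factor of 231.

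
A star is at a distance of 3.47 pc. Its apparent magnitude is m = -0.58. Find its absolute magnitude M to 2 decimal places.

5 log₁₀(d/10 pc) = 5 log₁₀(3.470) − 5 = -2.298
M = m − 5 log₁₀(d/10) = -0.58 + 2.298 = 1.718

M ≈ 1.72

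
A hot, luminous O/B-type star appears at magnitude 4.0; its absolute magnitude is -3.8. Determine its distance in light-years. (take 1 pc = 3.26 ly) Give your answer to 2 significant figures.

d ≈ 1200 ly

μ = m − M = 7.800
m − M = 5 log₁₀ d − 5
log₁₀ d = (m − M)/5 + 1 = 2.5600
d = 10^2.5600 = 363.1 pc
= 1184 ly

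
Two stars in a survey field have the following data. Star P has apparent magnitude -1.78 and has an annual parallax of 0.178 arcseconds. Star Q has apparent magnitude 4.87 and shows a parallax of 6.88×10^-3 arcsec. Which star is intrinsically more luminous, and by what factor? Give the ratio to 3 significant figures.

Star P: d = 1/p = 1/0.178″ = 5.618 pc
Star P: M = m − 5 log₁₀ d + 5 = -1.78 − 5·0.7496 + 5 = -0.528
Star Q: d = 1/p = 1/6.88×10^-3″ = 145.3 pc
Star Q: M = m − 5 log₁₀ d + 5 = 4.87 − 5·2.1624 + 5 = -0.942
ΔM = M_P − M_Q = -0.528 − (-0.942) = 0.414; smaller M is more luminous → Star Q.
L ratio = 10^(0.4 |ΔM|) = 10^0.166 = 1.464

Star Q is more luminous, by a factor of 1.46.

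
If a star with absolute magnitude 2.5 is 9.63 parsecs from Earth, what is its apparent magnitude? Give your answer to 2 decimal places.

m = M + 5 log₁₀ d − 5 = 2.5 + 5·0.9836 − 5 = 2.418

m ≈ 2.42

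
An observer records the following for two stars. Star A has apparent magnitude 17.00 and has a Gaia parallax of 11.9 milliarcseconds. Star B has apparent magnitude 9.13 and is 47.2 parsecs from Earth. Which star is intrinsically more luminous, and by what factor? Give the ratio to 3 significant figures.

Star B is more luminous, by a factor of 444.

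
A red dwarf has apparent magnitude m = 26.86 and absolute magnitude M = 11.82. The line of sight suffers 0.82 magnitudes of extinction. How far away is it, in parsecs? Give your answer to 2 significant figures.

m − M = 5 log₁₀(d/10 pc) + A  ⇒  26.86 − (11.82) − 0.82 = 5 log₁₀(d/10)
14.220 = 5 log₁₀(d/10)
log₁₀ d = (m − M − A)/5 + 1 = 3.8440
d = 10^3.8440 = 6982 pc

d ≈ 7000 pc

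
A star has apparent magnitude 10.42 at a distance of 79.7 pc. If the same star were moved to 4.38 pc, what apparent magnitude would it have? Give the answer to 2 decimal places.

Flux ∝ 1/d², so Δm = 5 log₁₀(d₂/d₁) = 5 log₁₀(4.38/79.7) = -6.300
m₂ = m₁ + Δm = 10.42 + (-6.300) = 4.120

m ≈ 4.12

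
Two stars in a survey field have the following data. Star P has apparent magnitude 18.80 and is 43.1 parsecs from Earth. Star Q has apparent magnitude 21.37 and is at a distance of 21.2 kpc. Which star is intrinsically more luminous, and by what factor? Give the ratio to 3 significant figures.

Star Q is more luminous, by a factor of 22700.

Star P: M = m − 5 log₁₀ d + 5 = 18.80 − 5·1.6345 + 5 = 15.628
Star Q: d = 21.2 kpc = 21200 pc
Star Q: M = m − 5 log₁₀ d + 5 = 21.37 − 5·4.3263 + 5 = 4.738
ΔM = M_P − M_Q = 15.628 − (4.738) = 10.889; smaller M is more luminous → Star Q.
L ratio = 10^(0.4 |ΔM|) = 10^4.356 = 22680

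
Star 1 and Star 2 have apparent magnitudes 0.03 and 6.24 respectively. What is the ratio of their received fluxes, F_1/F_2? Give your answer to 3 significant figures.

F_1/F_2 ≈ 305

Δm = 0.03 − (6.24) = -6.21
Flux ratio = 10^(−0.4 Δm) = 10^(−0.4 × -6.21) = 10^2.484 = 304.8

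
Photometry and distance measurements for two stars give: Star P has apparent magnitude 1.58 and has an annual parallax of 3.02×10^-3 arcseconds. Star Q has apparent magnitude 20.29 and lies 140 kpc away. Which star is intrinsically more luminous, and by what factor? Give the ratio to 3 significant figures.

Star P is more luminous, by a factor of 171.

Star P: d = 1/p = 1/3.02×10^-3″ = 331.1 pc
Star P: M = m − 5 log₁₀ d + 5 = 1.58 − 5·2.5200 + 5 = -6.020
Star Q: d = 140 kpc = 140000 pc
Star Q: M = m − 5 log₁₀ d + 5 = 20.29 − 5·5.1461 + 5 = -0.441
ΔM = M_P − M_Q = -6.020 − (-0.441) = -5.579; smaller M is more luminous → Star P.
L ratio = 10^(0.4 |ΔM|) = 10^2.232 = 170.5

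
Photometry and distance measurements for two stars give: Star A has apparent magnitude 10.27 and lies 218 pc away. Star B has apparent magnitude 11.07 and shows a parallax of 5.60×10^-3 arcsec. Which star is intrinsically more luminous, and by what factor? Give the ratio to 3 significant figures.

Star A is more luminous, by a factor of 3.11.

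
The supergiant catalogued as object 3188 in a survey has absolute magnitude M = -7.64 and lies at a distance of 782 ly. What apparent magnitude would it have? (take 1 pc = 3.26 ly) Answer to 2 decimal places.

d = 782 ly / 3.26 = 239.9 pc
m = M + 5 log₁₀ d − 5 = -7.64 + 5·2.3800 − 5 = -0.740

m ≈ -0.74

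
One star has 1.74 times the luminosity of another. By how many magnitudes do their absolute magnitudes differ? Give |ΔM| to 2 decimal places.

|ΔM| ≈ 0.60

Pogson: ΔM = −2.5 log₁₀(ratio) = −2.5 log₁₀(1.74) = −2.5 × 0.2405 = -0.601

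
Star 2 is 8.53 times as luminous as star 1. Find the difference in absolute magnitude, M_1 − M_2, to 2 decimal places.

M_1 − M_2 ≈ 2.33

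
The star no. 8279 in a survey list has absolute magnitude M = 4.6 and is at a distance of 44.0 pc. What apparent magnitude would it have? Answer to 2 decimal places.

m ≈ 7.82

m = M + 5 log₁₀ d − 5 = 4.6 + 5·1.6435 − 5 = 7.817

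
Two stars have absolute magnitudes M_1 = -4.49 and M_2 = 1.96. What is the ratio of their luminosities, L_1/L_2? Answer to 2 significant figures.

ΔM = M_1 − M_2 = -6.45
L_1/L_2 = 10^(−0.4 ΔM) = 10^2.580 = 380.2

L_1/L_2 ≈ 380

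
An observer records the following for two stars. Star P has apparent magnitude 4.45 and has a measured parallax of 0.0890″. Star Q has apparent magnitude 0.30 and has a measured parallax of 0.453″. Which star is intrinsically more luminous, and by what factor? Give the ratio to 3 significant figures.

Star Q is more luminous, by a factor of 1.76.

Star P: d = 1/p = 1/0.0890″ = 11.24 pc
Star P: M = m − 5 log₁₀ d + 5 = 4.45 − 5·1.0506 + 5 = 4.197
Star Q: d = 1/p = 1/0.453″ = 2.208 pc
Star Q: M = m − 5 log₁₀ d + 5 = 0.30 − 5·0.3439 + 5 = 3.580
ΔM = M_P − M_Q = 4.197 − (3.580) = 0.616; smaller M is more luminous → Star Q.
L ratio = 10^(0.4 |ΔM|) = 10^0.247 = 1.764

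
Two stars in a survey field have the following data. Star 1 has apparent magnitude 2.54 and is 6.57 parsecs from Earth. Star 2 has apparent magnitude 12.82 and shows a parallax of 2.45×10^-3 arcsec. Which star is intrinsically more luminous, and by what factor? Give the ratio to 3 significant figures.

Star 1: M = m − 5 log₁₀ d + 5 = 2.54 − 5·0.8176 + 5 = 3.452
Star 2: d = 1/p = 1/2.45×10^-3″ = 408.2 pc
Star 2: M = m − 5 log₁₀ d + 5 = 12.82 − 5·2.6108 + 5 = 4.766
ΔM = M_1 − M_2 = 3.452 − (4.766) = -1.314; smaller M is more luminous → Star 1.
L ratio = 10^(0.4 |ΔM|) = 10^0.525 = 3.353

Star 1 is more luminous, by a factor of 3.35.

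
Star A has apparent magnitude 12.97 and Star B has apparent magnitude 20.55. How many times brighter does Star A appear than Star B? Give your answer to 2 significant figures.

1100

Δm = 12.97 − (20.55) = -7.58
Flux ratio = 10^(−0.4 Δm) = 10^(−0.4 × -7.58) = 10^3.032 = 1076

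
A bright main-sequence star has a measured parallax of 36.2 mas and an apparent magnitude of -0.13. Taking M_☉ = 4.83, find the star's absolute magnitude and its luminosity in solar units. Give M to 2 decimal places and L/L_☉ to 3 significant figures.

M ≈ -2.34; L/L_☉ ≈ 736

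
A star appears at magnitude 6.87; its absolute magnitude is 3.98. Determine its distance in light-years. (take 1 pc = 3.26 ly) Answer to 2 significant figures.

Distance modulus: m − M = 6.87 − (3.98) = 2.890
m − M = 5 log₁₀ d − 5
log₁₀ d = (m − M)/5 + 1 = 1.5780
d = 10^1.5780 = 37.84 pc
= 123.4 ly

d ≈ 120 ly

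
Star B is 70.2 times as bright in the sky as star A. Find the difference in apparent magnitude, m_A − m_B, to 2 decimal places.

Pogson: Δm = −2.5 log₁₀(ratio) = −2.5 log₁₀(70.2) = −2.5 × 1.8463 = -4.616
Star B is brighter so has the smaller magnitude: m_A − m_B is positive.

m_A − m_B ≈ 4.62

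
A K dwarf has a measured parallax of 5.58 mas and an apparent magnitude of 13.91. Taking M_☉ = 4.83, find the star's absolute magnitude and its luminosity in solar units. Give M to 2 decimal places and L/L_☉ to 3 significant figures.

d = 1/p = 1000/5.58 mas = 179.2 pc
M = m − 5 log₁₀ d + 5 = 13.91 − 5·2.2534 + 5 = 7.643
M − M_☉ = 7.643 − 4.83 = 2.813
L/L_☉ = 10^(−0.4 × 2.813) = 0.07494

M ≈ 7.64; L/L_☉ ≈ 0.0749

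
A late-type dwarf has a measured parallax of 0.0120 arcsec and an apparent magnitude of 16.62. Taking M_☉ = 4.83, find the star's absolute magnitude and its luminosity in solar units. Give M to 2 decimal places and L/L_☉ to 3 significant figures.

M ≈ 12.02; L/L_☉ ≈ 1.34×10^-3

d = 1/p = 1/0.0120″ = 83.33 pc
M = m − 5 log₁₀ d + 5 = 16.62 − 5·1.9208 + 5 = 12.016
M − M_☉ = 12.016 − 4.83 = 7.186
L/L_☉ = 10^(−0.4 × 7.186) = 1.335×10^-3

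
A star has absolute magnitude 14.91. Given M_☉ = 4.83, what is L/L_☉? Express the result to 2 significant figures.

L/L_☉ ≈ 9.3×10^-5

M − M_☉ = 14.91 − 4.83 = 10.080
L/L_☉ = 10^(−0.4 (M − M_☉)) = 10^-4.032 = 9.290×10^-5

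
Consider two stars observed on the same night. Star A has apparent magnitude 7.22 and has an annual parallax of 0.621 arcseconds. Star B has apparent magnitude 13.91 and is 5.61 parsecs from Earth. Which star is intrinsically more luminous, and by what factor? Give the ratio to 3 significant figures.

Star A is more luminous, by a factor of 39.1.

Star A: d = 1/p = 1/0.621″ = 1.610 pc
Star A: M = m − 5 log₁₀ d + 5 = 7.22 − 5·0.2069 + 5 = 11.185
Star B: M = m − 5 log₁₀ d + 5 = 13.91 − 5·0.7490 + 5 = 15.165
ΔM = M_A − M_B = 11.185 − (15.165) = -3.980; smaller M is more luminous → Star A.
L ratio = 10^(0.4 |ΔM|) = 10^1.592 = 39.07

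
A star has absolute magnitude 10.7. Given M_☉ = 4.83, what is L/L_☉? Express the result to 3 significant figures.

L/L_☉ ≈ 4.49×10^-3

M − M_☉ = 10.7 − 4.83 = 5.870
L/L_☉ = 10^(−0.4 (M − M_☉)) = 10^-2.348 = 4.487×10^-3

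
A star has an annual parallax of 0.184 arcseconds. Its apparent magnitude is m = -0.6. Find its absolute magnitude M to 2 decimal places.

M ≈ 0.72

d = 1/p = 1/0.184″ = 5.435 pc
5 log₁₀(d/10 pc) = 5 log₁₀(5.435) − 5 = -1.324
M = m − 5 log₁₀(d/10) = -0.6 + 1.324 = 0.724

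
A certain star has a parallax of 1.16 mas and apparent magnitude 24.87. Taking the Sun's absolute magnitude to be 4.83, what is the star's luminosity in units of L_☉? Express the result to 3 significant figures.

L/L_☉ ≈ 7.16×10^-5

d = 1/p = 1000/1.16 mas = 862.1 pc
M = m − 5 log₁₀ d + 5 = 24.87 − 5·2.9355 + 5 = 15.192
M − M_☉ = 15.192 − 4.83 = 10.362
L/L_☉ = 10^(−0.4 × 10.362) = 7.163×10^-5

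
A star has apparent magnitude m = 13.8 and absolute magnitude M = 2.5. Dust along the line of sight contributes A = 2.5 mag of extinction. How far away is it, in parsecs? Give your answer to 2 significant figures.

m − M = 5 log₁₀(d/10 pc) + A  ⇒  13.8 − (2.5) − 2.5 = 5 log₁₀(d/10)
8.800 = 5 log₁₀(d/10)
log₁₀ d = (m − M − A)/5 + 1 = 2.7600
d = 10^2.7600 = 575.4 pc

d ≈ 580 pc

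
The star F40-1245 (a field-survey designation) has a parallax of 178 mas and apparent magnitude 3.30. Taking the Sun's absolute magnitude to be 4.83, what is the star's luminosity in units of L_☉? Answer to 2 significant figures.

d = 1/p = 1000/178 mas = 5.618 pc
M = m − 5 log₁₀ d + 5 = 3.30 − 5·0.7496 + 5 = 4.552
M − M_☉ = 4.552 − 4.83 = -0.278
L/L_☉ = 10^(−0.4 × -0.278) = 1.292

L/L_☉ ≈ 1.3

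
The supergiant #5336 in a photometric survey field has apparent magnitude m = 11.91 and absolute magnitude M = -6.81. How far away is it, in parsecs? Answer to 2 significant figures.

d ≈ 55000 pc

μ = m − M = 18.720
m − M = 5 log₁₀ d − 5
log₁₀ d = (m − M)/5 + 1 = 4.7440
d = 10^4.7440 = 55460 pc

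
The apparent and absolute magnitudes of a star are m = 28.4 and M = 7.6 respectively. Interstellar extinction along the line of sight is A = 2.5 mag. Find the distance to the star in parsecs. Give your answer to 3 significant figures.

d ≈ 45700 pc

m − M = 5 log₁₀(d/10 pc) + A  ⇒  28.4 − (7.6) − 2.5 = 5 log₁₀(d/10)
18.300 = 5 log₁₀(d/10)
log₁₀ d = (m − M − A)/5 + 1 = 4.6600
d = 10^4.6600 = 45710 pc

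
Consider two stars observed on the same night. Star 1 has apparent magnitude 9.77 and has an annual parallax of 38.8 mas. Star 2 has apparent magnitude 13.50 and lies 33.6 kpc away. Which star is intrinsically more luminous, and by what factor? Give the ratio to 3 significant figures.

Star 2 is more luminous, by a factor of 54700.

Star 1: p = 38.8 mas = 0.0388″ → d = 1/p = 25.77 pc
Star 1: M = m − 5 log₁₀ d + 5 = 9.77 − 5·1.4112 + 5 = 7.714
Star 2: d = 33.6 kpc = 33600 pc
Star 2: M = m − 5 log₁₀ d + 5 = 13.50 − 5·4.5263 + 5 = -4.132
ΔM = M_1 − M_2 = 7.714 − (-4.132) = 11.846; smaller M is more luminous → Star 2.
L ratio = 10^(0.4 |ΔM|) = 10^4.738 = 54740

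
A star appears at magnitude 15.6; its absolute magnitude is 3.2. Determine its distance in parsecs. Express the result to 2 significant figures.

μ = m − M = 12.400
m − M = 5 log₁₀ d − 5
log₁₀ d = (m − M)/5 + 1 = 3.4800
d = 10^3.4800 = 3020 pc

d ≈ 3000 pc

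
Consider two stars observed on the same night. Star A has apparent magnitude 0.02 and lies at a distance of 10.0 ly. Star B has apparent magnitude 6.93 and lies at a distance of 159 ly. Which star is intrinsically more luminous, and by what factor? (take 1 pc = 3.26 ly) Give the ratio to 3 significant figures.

Star A is more luminous, by a factor of 2.30.

Star A: d = 10.0 ly / 3.26 = 3.067 pc
Star A: M = m − 5 log₁₀ d + 5 = 0.02 − 5·0.4868 + 5 = 2.586
Star B: d = 159 ly / 3.26 = 48.77 pc
Star B: M = m − 5 log₁₀ d + 5 = 6.93 − 5·1.6882 + 5 = 3.489
ΔM = M_A − M_B = 2.586 − (3.489) = -0.903; smaller M is more luminous → Star A.
L ratio = 10^(0.4 |ΔM|) = 10^0.361 = 2.297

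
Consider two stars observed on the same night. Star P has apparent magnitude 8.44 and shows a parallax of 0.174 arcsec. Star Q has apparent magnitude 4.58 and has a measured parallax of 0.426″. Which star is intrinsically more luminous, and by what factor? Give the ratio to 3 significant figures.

Star Q is more luminous, by a factor of 5.84.

Star P: d = 1/p = 1/0.174″ = 5.747 pc
Star P: M = m − 5 log₁₀ d + 5 = 8.44 − 5·0.7595 + 5 = 9.643
Star Q: d = 1/p = 1/0.426″ = 2.347 pc
Star Q: M = m − 5 log₁₀ d + 5 = 4.58 − 5·0.3706 + 5 = 7.727
ΔM = M_P − M_Q = 9.643 − (7.727) = 1.916; smaller M is more luminous → Star Q.
L ratio = 10^(0.4 |ΔM|) = 10^0.766 = 5.838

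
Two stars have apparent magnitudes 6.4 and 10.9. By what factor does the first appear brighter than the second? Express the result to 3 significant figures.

Magnitude difference = -4.5
Flux ratio = 10^(−0.4 Δm) = 10^(−0.4 × -4.5) = 10^1.800 = 63.10

63.1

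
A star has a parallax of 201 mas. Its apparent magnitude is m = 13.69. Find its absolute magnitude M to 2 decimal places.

p = 201 mas = 0.201″ → d = 1/p = 4.975 pc
5 log₁₀(d/10 pc) = 5 log₁₀(4.975) − 5 = -1.516
M = m − 5 log₁₀(d/10) = 13.69 + 1.516 = 15.206

M ≈ 15.21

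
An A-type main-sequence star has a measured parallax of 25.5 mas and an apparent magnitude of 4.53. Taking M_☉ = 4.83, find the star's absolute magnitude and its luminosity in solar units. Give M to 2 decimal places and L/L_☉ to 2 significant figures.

M ≈ 1.56; L/L_☉ ≈ 20

d = 1/p = 1000/25.5 mas = 39.22 pc
M = m − 5 log₁₀ d + 5 = 4.53 − 5·1.5935 + 5 = 1.563
M − M_☉ = 1.563 − 4.83 = -3.267
L/L_☉ = 10^(−0.4 × -3.267) = 20.27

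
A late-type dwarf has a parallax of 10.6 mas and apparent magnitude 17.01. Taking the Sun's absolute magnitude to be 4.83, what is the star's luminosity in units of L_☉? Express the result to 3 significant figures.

L/L_☉ ≈ 1.20×10^-3

d = 1/p = 1000/10.6 mas = 94.34 pc
M = m − 5 log₁₀ d + 5 = 17.01 − 5·1.9747 + 5 = 12.137
M − M_☉ = 12.137 − 4.83 = 7.307
L/L_☉ = 10^(−0.4 × 7.307) = 1.195×10^-3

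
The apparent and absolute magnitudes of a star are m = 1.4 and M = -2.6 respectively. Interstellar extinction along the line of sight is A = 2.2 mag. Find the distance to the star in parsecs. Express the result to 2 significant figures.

m − M = 5 log₁₀(d/10 pc) + A  ⇒  1.4 − (-2.6) − 2.2 = 5 log₁₀(d/10)
1.800 = 5 log₁₀(d/10)
log₁₀ d = (m − M − A)/5 + 1 = 1.3600
d = 10^1.3600 = 22.91 pc

d ≈ 23 pc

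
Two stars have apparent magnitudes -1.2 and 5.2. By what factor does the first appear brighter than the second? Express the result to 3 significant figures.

363

Magnitude difference = -6.4
Flux ratio = 10^(−0.4 Δm) = 10^(−0.4 × -6.4) = 10^2.560 = 363.1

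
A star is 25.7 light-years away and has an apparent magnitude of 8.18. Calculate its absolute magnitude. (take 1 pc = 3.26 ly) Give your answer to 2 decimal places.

M ≈ 8.70

d = 25.7 ly / 3.26 = 7.883 pc
5 log₁₀(d/10 pc) = 5 log₁₀(7.883) − 5 = -0.516
M = m − 5 log₁₀(d/10) = 8.18 + 0.516 = 8.696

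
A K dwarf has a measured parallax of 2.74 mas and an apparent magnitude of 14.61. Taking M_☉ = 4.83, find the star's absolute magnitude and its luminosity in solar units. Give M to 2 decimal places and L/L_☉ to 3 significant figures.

d = 1/p = 1000/2.74 mas = 365.0 pc
M = m − 5 log₁₀ d + 5 = 14.61 − 5·2.5622 + 5 = 6.799
M − M_☉ = 6.799 − 4.83 = 1.969
L/L_☉ = 10^(−0.4 × 1.969) = 0.1631

M ≈ 6.80; L/L_☉ ≈ 0.163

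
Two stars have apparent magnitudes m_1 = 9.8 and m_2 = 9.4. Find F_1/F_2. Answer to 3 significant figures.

F_1/F_2 ≈ 0.692

Δm = 9.8 − (9.4) = 0.4
Flux ratio = 10^(−0.4 Δm) = 10^(−0.4 × 0.4) = 10^-0.160 = 0.6918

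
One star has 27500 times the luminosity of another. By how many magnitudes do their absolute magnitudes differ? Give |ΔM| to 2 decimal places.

|ΔM| ≈ 11.10

Pogson: ΔM = −2.5 log₁₀(ratio) = −2.5 log₁₀(27500) = −2.5 × 4.4393 = -11.098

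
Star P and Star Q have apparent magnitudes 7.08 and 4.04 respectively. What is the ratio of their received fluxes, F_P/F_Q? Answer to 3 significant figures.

Δm = 7.08 − (4.04) = 3.04
Flux ratio = 10^(−0.4 Δm) = 10^(−0.4 × 3.04) = 10^-1.216 = 0.06081

F_P/F_Q ≈ 0.0608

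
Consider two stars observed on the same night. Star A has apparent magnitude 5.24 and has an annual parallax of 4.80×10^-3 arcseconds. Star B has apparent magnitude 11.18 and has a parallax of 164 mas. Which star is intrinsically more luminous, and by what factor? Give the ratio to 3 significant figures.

Star A: d = 1/p = 1/4.80×10^-3″ = 208.3 pc
Star A: M = m − 5 log₁₀ d + 5 = 5.24 − 5·2.3188 + 5 = -1.354
Star B: p = 164 mas = 0.164″ → d = 1/p = 6.098 pc
Star B: M = m − 5 log₁₀ d + 5 = 11.18 − 5·0.7852 + 5 = 12.254
ΔM = M_A − M_B = -1.354 − (12.254) = -13.608; smaller M is more luminous → Star A.
L ratio = 10^(0.4 |ΔM|) = 10^5.443 = 277500

Star A is more luminous, by a factor of 277000.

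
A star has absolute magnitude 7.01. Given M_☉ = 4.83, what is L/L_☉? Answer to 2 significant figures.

L/L_☉ ≈ 0.13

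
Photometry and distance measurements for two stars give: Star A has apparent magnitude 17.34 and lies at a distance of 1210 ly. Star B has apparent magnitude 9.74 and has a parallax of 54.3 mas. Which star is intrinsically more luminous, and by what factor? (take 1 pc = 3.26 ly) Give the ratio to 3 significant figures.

Star B is more luminous, by a factor of 2.70.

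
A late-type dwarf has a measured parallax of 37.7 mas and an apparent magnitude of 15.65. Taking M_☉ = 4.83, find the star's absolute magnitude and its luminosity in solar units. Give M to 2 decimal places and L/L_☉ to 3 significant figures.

M ≈ 13.53; L/L_☉ ≈ 3.31×10^-4

d = 1/p = 1000/37.7 mas = 26.53 pc
M = m − 5 log₁₀ d + 5 = 15.65 − 5·1.4237 + 5 = 13.532
M − M_☉ = 13.532 − 4.83 = 8.702
L/L_☉ = 10^(−0.4 × 8.702) = 3.306×10^-4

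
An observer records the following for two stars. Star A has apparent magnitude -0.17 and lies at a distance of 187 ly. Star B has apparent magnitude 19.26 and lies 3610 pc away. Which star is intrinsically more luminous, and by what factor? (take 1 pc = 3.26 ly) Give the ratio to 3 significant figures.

Star A is more luminous, by a factor of 14900.

Star A: d = 187 ly / 3.26 = 57.36 pc
Star A: M = m − 5 log₁₀ d + 5 = -0.17 − 5·1.7586 + 5 = -3.963
Star B: M = m − 5 log₁₀ d + 5 = 19.26 − 5·3.5575 + 5 = 6.472
ΔM = M_A − M_B = -3.963 − (6.472) = -10.436; smaller M is more luminous → Star A.
L ratio = 10^(0.4 |ΔM|) = 10^4.174 = 14940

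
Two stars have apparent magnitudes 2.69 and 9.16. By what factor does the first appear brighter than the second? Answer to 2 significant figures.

390

Magnitude difference = -6.47
Flux ratio = 10^(−0.4 Δm) = 10^(−0.4 × -6.47) = 10^2.588 = 387.3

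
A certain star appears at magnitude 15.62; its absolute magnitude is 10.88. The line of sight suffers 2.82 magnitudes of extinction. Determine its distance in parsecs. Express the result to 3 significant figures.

d ≈ 24.2 pc

m − M = 5 log₁₀(d/10 pc) + A  ⇒  15.62 − (10.88) − 2.82 = 5 log₁₀(d/10)
1.920 = 5 log₁₀(d/10)
log₁₀ d = (m − M − A)/5 + 1 = 1.3840
d = 10^1.3840 = 24.21 pc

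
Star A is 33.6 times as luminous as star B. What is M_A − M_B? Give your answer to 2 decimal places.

M_A − M_B ≈ -3.82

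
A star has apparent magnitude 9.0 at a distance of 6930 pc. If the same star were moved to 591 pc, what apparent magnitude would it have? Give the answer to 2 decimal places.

Flux ∝ 1/d², so Δm = 5 log₁₀(d₂/d₁) = 5 log₁₀(591/6930) = -5.346
m₂ = m₁ + Δm = 9.0 + (-5.346) = 3.654

m ≈ 3.65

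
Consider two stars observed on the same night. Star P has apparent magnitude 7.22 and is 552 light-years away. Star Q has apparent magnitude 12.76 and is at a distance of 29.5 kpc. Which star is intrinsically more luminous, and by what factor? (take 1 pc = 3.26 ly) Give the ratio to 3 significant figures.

Star Q is more luminous, by a factor of 185.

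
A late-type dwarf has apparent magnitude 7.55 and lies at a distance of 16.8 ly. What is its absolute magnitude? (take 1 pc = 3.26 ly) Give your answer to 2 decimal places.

M ≈ 8.99

d = 16.8 ly / 3.26 = 5.153 pc
5 log₁₀(d/10 pc) = 5 log₁₀(5.153) − 5 = -1.440
M = m − 5 log₁₀(d/10) = 7.55 + 1.440 = 8.990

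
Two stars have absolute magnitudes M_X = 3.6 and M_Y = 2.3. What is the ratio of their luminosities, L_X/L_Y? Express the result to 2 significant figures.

L_X/L_Y ≈ 0.30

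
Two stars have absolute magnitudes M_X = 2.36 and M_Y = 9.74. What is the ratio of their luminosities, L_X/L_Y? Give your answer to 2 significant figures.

ΔM = M_X − M_Y = -7.38
L_X/L_Y = 10^(−0.4 ΔM) = 10^2.952 = 895.4

L_X/L_Y ≈ 900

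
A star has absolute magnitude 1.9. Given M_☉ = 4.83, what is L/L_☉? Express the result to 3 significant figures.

L/L_☉ ≈ 14.9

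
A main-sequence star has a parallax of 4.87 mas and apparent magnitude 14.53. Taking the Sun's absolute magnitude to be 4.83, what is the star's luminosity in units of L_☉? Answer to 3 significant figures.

L/L_☉ ≈ 0.0556

d = 1/p = 1000/4.87 mas = 205.3 pc
M = m − 5 log₁₀ d + 5 = 14.53 − 5·2.3125 + 5 = 7.968
M − M_☉ = 7.968 − 4.83 = 3.138
L/L_☉ = 10^(−0.4 × 3.138) = 0.05558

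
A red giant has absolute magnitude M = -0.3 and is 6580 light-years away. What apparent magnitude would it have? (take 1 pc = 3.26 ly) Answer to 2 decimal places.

m ≈ 11.23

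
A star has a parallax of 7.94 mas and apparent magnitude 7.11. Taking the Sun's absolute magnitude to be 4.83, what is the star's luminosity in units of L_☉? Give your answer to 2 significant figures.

L/L_☉ ≈ 19

d = 1/p = 1000/7.94 mas = 125.9 pc
M = m − 5 log₁₀ d + 5 = 7.11 − 5·2.1002 + 5 = 1.609
M − M_☉ = 1.609 − 4.83 = -3.221
L/L_☉ = 10^(−0.4 × -3.221) = 19.42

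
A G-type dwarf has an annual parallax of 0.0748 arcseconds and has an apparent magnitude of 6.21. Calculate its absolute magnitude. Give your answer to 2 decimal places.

d = 1/p = 1/0.0748″ = 13.37 pc
5 log₁₀(d/10 pc) = 5 log₁₀(13.37) − 5 = 0.630
M = m − 5 log₁₀(d/10) = 6.21 − 0.630 = 5.580

M ≈ 5.58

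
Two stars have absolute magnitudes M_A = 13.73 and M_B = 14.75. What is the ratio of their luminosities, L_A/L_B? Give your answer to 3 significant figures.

L_A/L_B ≈ 2.56

ΔM = M_A − M_B = -1.02
L_A/L_B = 10^(−0.4 ΔM) = 10^0.408 = 2.559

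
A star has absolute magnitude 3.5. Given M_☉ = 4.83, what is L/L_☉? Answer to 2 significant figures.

M − M_☉ = 3.5 − 4.83 = -1.330
L/L_☉ = 10^(−0.4 (M − M_☉)) = 10^0.532 = 3.404

L/L_☉ ≈ 3.4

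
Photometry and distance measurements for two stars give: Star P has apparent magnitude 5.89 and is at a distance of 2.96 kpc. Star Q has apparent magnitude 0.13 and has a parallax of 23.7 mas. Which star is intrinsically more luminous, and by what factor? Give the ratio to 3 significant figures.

Star P: d = 2.96 kpc = 2960 pc
Star P: M = m − 5 log₁₀ d + 5 = 5.89 − 5·3.4713 + 5 = -6.466
Star Q: p = 23.7 mas = 0.0237″ → d = 1/p = 42.19 pc
Star Q: M = m − 5 log₁₀ d + 5 = 0.13 − 5·1.6253 + 5 = -2.996
ΔM = M_P − M_Q = -6.466 − (-2.996) = -3.470; smaller M is more luminous → Star P.
L ratio = 10^(0.4 |ΔM|) = 10^1.388 = 24.44

Star P is more luminous, by a factor of 24.4.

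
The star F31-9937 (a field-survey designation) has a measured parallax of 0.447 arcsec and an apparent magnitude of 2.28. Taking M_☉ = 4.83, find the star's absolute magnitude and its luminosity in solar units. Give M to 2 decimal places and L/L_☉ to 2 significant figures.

d = 1/p = 1/0.447″ = 2.237 pc
M = m − 5 log₁₀ d + 5 = 2.28 − 5·0.3497 + 5 = 5.532
M − M_☉ = 5.532 − 4.83 = 0.702
L/L_☉ = 10^(−0.4 × 0.702) = 0.5241

M ≈ 5.53; L/L_☉ ≈ 0.52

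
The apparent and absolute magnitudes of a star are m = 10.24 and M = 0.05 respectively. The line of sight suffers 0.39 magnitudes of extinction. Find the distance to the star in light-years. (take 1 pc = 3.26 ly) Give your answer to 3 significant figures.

m − M = 5 log₁₀(d/10 pc) + A  ⇒  10.24 − (0.05) − 0.39 = 5 log₁₀(d/10)
9.800 = 5 log₁₀(d/10)
log₁₀ d = (m − M − A)/5 + 1 = 2.9600
d = 10^2.9600 = 912.0 pc
= 2973 ly

d ≈ 2970 ly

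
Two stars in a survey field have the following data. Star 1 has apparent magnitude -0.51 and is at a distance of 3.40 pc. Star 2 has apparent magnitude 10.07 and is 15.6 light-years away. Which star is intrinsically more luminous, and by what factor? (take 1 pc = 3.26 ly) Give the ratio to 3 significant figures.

Star 1: M = m − 5 log₁₀ d + 5 = -0.51 − 5·0.5315 + 5 = 1.833
Star 2: d = 15.6 ly / 3.26 = 4.785 pc
Star 2: M = m − 5 log₁₀ d + 5 = 10.07 − 5·0.6799 + 5 = 11.670
ΔM = M_1 − M_2 = 1.833 − (11.670) = -9.838; smaller M is more luminous → Star 1.
L ratio = 10^(0.4 |ΔM|) = 10^3.935 = 8613

Star 1 is more luminous, by a factor of 8610.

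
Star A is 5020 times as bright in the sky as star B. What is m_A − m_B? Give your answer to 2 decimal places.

m_A − m_B ≈ -9.25

Pogson: Δm = −2.5 log₁₀(ratio) = −2.5 log₁₀(5020) = −2.5 × 3.7007 = -9.252
Star A is brighter, so it has the smaller magnitude: the difference is negative.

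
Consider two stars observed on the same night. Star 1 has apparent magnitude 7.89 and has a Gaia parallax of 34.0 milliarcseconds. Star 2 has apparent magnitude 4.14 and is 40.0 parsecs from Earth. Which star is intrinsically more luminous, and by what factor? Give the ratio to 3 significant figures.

Star 2 is more luminous, by a factor of 58.5.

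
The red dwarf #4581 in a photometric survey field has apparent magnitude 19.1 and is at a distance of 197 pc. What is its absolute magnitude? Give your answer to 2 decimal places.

5 log₁₀(d/10 pc) = 5 log₁₀(197.0) − 5 = 6.472
M = m − 5 log₁₀(d/10) = 19.1 − 6.472 = 12.628

M ≈ 12.63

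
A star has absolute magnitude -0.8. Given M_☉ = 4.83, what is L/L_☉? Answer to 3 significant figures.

M − M_☉ = -0.8 − 4.83 = -5.630
L/L_☉ = 10^(−0.4 (M − M_☉)) = 10^2.252 = 178.6

L/L_☉ ≈ 179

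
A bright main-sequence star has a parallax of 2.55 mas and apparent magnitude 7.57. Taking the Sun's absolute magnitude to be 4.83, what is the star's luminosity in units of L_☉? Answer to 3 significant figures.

d = 1/p = 1000/2.55 mas = 392.2 pc
M = m − 5 log₁₀ d + 5 = 7.57 − 5·2.5935 + 5 = -0.397
M − M_☉ = -0.397 − 4.83 = -5.227
L/L_☉ = 10^(−0.4 × -5.227) = 123.3

L/L_☉ ≈ 123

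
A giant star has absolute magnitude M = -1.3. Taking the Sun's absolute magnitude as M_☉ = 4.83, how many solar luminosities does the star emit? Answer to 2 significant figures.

L/L_☉ ≈ 280

M − M_☉ = -1.3 − 4.83 = -6.130
L/L_☉ = 10^(−0.4 (M − M_☉)) = 10^2.452 = 283.1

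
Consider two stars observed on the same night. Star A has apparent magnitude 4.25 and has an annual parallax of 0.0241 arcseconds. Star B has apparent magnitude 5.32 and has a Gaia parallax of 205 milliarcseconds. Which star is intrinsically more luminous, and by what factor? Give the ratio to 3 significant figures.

Star A is more luminous, by a factor of 194.

Star A: d = 1/p = 1/0.0241″ = 41.49 pc
Star A: M = m − 5 log₁₀ d + 5 = 4.25 − 5·1.6180 + 5 = 1.160
Star B: p = 205 mas = 0.205″ → d = 1/p = 4.878 pc
Star B: M = m − 5 log₁₀ d + 5 = 5.32 − 5·0.6882 + 5 = 6.879
ΔM = M_A − M_B = 1.160 − (6.879) = -5.719; smaller M is more luminous → Star A.
L ratio = 10^(0.4 |ΔM|) = 10^2.287 = 193.9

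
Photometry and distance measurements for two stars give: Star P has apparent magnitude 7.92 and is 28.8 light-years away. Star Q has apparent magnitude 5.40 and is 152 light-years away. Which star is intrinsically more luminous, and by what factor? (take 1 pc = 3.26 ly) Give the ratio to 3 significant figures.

Star P: d = 28.8 ly / 3.26 = 8.834 pc
Star P: M = m − 5 log₁₀ d + 5 = 7.92 − 5·0.9462 + 5 = 8.189
Star Q: d = 152 ly / 3.26 = 46.63 pc
Star Q: M = m − 5 log₁₀ d + 5 = 5.40 − 5·1.6686 + 5 = 2.057
ΔM = M_P − M_Q = 8.189 − (2.057) = 6.132; smaller M is more luminous → Star Q.
L ratio = 10^(0.4 |ΔM|) = 10^2.453 = 283.7

Star Q is more luminous, by a factor of 284.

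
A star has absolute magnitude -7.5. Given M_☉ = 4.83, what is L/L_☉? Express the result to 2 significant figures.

L/L_☉ ≈ 86000

M − M_☉ = -7.5 − 4.83 = -12.330
L/L_☉ = 10^(−0.4 (M − M_☉)) = 10^4.932 = 85510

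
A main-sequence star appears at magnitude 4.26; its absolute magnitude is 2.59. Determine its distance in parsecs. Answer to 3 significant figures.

d ≈ 21.6 pc

Distance modulus: m − M = 4.26 − (2.59) = 1.670
m − M = 5 log₁₀ d − 5
log₁₀ d = (m − M)/5 + 1 = 1.3340
d = 10^1.3340 = 21.58 pc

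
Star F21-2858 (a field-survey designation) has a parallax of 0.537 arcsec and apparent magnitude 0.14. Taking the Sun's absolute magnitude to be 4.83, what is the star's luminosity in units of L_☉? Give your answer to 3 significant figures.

L/L_☉ ≈ 2.61

d = 1/p = 1/0.537″ = 1.862 pc
M = m − 5 log₁₀ d + 5 = 0.14 − 5·0.2700 + 5 = 3.790
M − M_☉ = 3.790 − 4.83 = -1.040
L/L_☉ = 10^(−0.4 × -1.040) = 2.606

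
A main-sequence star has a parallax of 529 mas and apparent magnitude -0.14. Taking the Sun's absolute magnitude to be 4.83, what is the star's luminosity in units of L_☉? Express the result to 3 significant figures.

d = 1/p = 1000/529 mas = 1.890 pc
M = m − 5 log₁₀ d + 5 = -0.14 − 5·0.2765 + 5 = 3.477
M − M_☉ = 3.477 − 4.83 = -1.353
L/L_☉ = 10^(−0.4 × -1.353) = 3.476

L/L_☉ ≈ 3.48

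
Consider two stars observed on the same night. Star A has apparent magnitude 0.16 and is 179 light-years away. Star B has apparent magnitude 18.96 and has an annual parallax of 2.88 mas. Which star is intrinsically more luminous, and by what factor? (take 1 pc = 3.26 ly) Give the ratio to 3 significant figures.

Star A is more luminous, by a factor of 828000.

Star A: d = 179 ly / 3.26 = 54.91 pc
Star A: M = m − 5 log₁₀ d + 5 = 0.16 − 5·1.7396 + 5 = -3.538
Star B: p = 2.88 mas = 2.88×10^-3″ → d = 1/p = 347.2 pc
Star B: M = m − 5 log₁₀ d + 5 = 18.96 − 5·2.5406 + 5 = 11.257
ΔM = M_A − M_B = -3.538 − (11.257) = -14.795; smaller M is more luminous → Star A.
L ratio = 10^(0.4 |ΔM|) = 10^5.918 = 828000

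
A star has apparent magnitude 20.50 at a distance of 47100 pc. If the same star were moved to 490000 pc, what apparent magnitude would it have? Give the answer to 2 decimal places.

m ≈ 25.59

Flux ∝ 1/d², so Δm = 5 log₁₀(d₂/d₁) = 5 log₁₀(490000/47100) = 5.086
m₂ = m₁ + Δm = 20.50 + (5.086) = 25.586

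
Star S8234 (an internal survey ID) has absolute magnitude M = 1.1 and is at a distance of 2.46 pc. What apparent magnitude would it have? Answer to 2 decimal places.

m = M + 5 log₁₀ d − 5 = 1.1 + 5·0.3909 − 5 = -1.945

m ≈ -1.95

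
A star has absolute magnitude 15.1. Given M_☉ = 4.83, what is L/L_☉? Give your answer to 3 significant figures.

M − M_☉ = 15.1 − 4.83 = 10.270
L/L_☉ = 10^(−0.4 (M − M_☉)) = 10^-4.108 = 7.798×10^-5

L/L_☉ ≈ 7.80×10^-5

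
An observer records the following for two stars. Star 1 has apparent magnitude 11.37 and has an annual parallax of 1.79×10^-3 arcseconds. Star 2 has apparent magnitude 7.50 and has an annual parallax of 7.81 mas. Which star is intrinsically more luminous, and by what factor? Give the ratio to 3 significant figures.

Star 1: d = 1/p = 1/1.79×10^-3″ = 558.7 pc
Star 1: M = m − 5 log₁₀ d + 5 = 11.37 − 5·2.7471 + 5 = 2.634
Star 2: p = 7.81 mas = 7.81×10^-3″ → d = 1/p = 128.0 pc
Star 2: M = m − 5 log₁₀ d + 5 = 7.50 − 5·2.1073 + 5 = 1.963
ΔM = M_1 − M_2 = 2.634 − (1.963) = 0.671; smaller M is more luminous → Star 2.
L ratio = 10^(0.4 |ΔM|) = 10^0.268 = 1.855

Star 2 is more luminous, by a factor of 1.86.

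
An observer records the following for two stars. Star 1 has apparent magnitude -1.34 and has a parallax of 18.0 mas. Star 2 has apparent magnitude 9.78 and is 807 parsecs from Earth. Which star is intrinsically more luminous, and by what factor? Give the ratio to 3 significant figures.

Star 1: p = 18.0 mas = 0.0180″ → d = 1/p = 55.56 pc
Star 1: M = m − 5 log₁₀ d + 5 = -1.34 − 5·1.7447 + 5 = -5.064
Star 2: M = m − 5 log₁₀ d + 5 = 9.78 − 5·2.9069 + 5 = 0.246
ΔM = M_1 − M_2 = -5.064 − (0.246) = -5.309; smaller M is more luminous → Star 1.
L ratio = 10^(0.4 |ΔM|) = 10^2.124 = 133.0

Star 1 is more luminous, by a factor of 133.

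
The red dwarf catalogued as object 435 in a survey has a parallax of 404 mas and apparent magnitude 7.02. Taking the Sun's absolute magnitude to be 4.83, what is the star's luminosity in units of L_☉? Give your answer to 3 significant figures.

L/L_☉ ≈ 8.15×10^-3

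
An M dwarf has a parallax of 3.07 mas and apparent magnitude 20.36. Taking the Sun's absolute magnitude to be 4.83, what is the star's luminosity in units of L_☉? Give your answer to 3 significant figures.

L/L_☉ ≈ 6.51×10^-4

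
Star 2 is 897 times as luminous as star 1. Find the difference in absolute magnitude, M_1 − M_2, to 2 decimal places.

M_1 − M_2 ≈ 7.38

Pogson: ΔM = −2.5 log₁₀(ratio) = −2.5 log₁₀(897) = −2.5 × 2.9528 = -7.382
Star 2 is brighter so has the smaller magnitude: M_1 − M_2 is positive.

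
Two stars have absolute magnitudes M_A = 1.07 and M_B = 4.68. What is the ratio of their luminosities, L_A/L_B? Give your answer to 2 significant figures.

ΔM = M_A − M_B = -3.61
L_A/L_B = 10^(−0.4 ΔM) = 10^1.444 = 27.80

L_A/L_B ≈ 28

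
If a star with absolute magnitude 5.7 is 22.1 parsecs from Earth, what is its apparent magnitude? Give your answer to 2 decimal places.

m = M + 5 log₁₀ d − 5 = 5.7 + 5·1.3444 − 5 = 7.422

m ≈ 7.42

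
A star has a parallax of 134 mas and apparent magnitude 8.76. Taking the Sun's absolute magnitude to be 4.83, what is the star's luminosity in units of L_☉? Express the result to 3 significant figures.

L/L_☉ ≈ 0.0149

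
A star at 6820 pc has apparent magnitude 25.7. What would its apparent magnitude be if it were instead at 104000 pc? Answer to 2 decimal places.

Flux ∝ 1/d², so Δm = 5 log₁₀(d₂/d₁) = 5 log₁₀(104000/6820) = 5.916
m₂ = m₁ + Δm = 25.7 + (5.916) = 31.616

m ≈ 31.62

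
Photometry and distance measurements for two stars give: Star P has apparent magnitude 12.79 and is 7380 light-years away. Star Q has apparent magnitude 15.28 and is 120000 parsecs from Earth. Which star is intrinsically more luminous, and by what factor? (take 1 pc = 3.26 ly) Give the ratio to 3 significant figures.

Star P: d = 7380 ly / 3.26 = 2264 pc
Star P: M = m − 5 log₁₀ d + 5 = 12.79 − 5·3.3548 + 5 = 1.016
Star Q: M = m − 5 log₁₀ d + 5 = 15.28 − 5·5.0792 + 5 = -5.116
ΔM = M_P − M_Q = 1.016 − (-5.116) = 6.132; smaller M is more luminous → Star Q.
L ratio = 10^(0.4 |ΔM|) = 10^2.453 = 283.6

Star Q is more luminous, by a factor of 284.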